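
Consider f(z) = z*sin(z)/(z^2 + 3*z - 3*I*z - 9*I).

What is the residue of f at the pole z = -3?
Write f(z) = P(z)/Q(z) with P(z) = z*sin(z) and Q(z) = z^2 + 3*z - 3*I*z - 9*I.
The denominator factors as Q(z) = (z + 3)*(z - 3*I), so z = -3 is a simple zero of Q and P is analytic there; z = -3 is therefore a simple pole and
  Res(f, z₀) = P(z₀)/Q'(z₀).

Q'(z) = 2*z + 3 - 3*I, so Q'(-3) = -3 - 3*I.
P(-3) = 3*sin(3).

Res(f, -3) = (3*sin(3))/(-3 - 3*I) = (-1/2 + I/2)*sin(3)

Final answer: (-1/2 + I/2)*sin(3)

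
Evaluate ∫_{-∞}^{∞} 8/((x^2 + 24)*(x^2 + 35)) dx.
Let f(z) = 8/((z^2 + 24)*(z^2 + 35)). The denominator has no real zeros and deg Q - deg P = 4 ≥ 2, so the integral of f over the upper semicircle |z| = R tends to 0 as R → ∞. Closing the contour in the upper half-plane,
  ∫_{-∞}^{∞} f(x) dx = 2πi · Σ Res(f, z_k)  over the poles with Im z_k > 0.

Zeros of the denominator: z^2 + 35 = 0 gives z = ±sqrt(35)*I; z^2 + 24 = 0 gives z = ±2*sqrt(6)*I.
Upper half-plane: z = sqrt(35)*I, z = 2*sqrt(6)*I (simple).

Each pole is a simple zero of Q(z) = z^4 + 59*z^2 + 840, so Res(f, z₀) = P(z₀)/Q'(z₀) with P(z) = 8, Q'(z) = 4*z^3 + 118*z:
  Res(f, sqrt(35)*I) = (8)/(-22*sqrt(35)*I) = 4*sqrt(35)*I/385
  Res(f, 2*sqrt(6)*I) = (8)/(44*sqrt(6)*I) = -sqrt(6)*I/33

Sum of residues: I*(-35*sqrt(6) + 12*sqrt(35))/1155
∫_{-∞}^{∞} f(x) dx = 2πi · (I*(-35*sqrt(6) + 12*sqrt(35))/1155) = 2*pi*(-12*sqrt(35) + 35*sqrt(6))/1155

Final answer: 2*pi*(-12*sqrt(35) + 35*sqrt(6))/1155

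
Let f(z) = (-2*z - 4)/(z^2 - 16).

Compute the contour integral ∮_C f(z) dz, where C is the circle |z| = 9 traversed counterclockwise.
By the residue theorem, ∮_C f(z) dz = 2πi · (sum of the residues of f at the poles inside |z| = 9).

The denominator factors as (z + 4)*(z - 4), so the singularities of f are simple poles at z = -4, z = 4.
  |-4|² = 16 < 81 = 9², so this pole is inside the contour.
  |4|² = 16 < 81 = 9², so this pole is inside the contour.

With P(z) = -2*z - 4 and Q(z) = z^2 - 16, each pole is simple, so Res(f, z₀) = P(z₀)/Q'(z₀) with Q'(z) = 2*z.
  Res(f, -4) = P(-4)/Q'(-4) = (4)/(-8) = -1/2
  Res(f, 4) = P(4)/Q'(4) = (-12)/(8) = -3/2

Sum of residues inside C: -2
∮_C f(z) dz = 2πi · (-2) = -4*I*pi

Final answer: -4*I*pi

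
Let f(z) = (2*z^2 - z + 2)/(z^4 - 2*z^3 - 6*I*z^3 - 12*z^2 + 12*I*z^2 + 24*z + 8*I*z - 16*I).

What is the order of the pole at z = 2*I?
Factor the denominator:
  z^4 - 2*z^3 - 6*I*z^3 - 12*z^2 + 12*I*z^2 + 24*z + 8*I*z - 16*I = (z - 2*I)^3*(z - 2)

The numerator P(z) = 2*z^2 - z + 2 has P(2*I) = -6 - 2*I ≠ 0, so no factor of (z - 2*I) cancels.
Near z = 2*I we can therefore write f(z) = g(z)/(z - 2*I)^3 with g analytic at 2*I and g(2*I) ≠ 0 (g is the numerator divided by the remaining denominator factors).

Hence z = 2*I is a pole of order 3.

Final answer: 3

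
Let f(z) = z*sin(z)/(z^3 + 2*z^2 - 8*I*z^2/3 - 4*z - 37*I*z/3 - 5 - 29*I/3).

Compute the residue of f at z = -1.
(-5/74 + 7*I/74)*sin(1)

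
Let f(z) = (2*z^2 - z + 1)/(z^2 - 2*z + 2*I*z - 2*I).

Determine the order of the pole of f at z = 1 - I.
Factor the denominator:
  z^2 - 2*z + 2*I*z - 2*I = (z - 1 + I)^2

The numerator P(z) = 2*z^2 - z + 1 has P(1 - I) = -3*I ≠ 0, so no factor of (z - 1 + I) cancels.
Near z = 1 - I we can therefore write f(z) = g(z)/(z - 1 + I)^2 with g analytic at 1 - I and g(1 - I) ≠ 0 (g is just the numerator).

Hence z = 1 - I is a pole of order 2.

Final answer: 2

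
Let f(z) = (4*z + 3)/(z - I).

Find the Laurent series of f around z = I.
Put w = z - (I), i.e. z = w + I. The denominator is w, so it suffices to rewrite the numerator in powers of w.

P(z) = 4*z + 3
P(w + I) = 3 + 4*I + 4*w

Dividing each term by w:
  f = (3 + 4*I)/w + 4

Substituting back w = z - I:
  f(z) = (3 + 4*I)/(z - I) + 4

The series is finite because the numerator is a polynomial; the negative powers form the principal part, and the coefficient of 1/(z - I) gives Res(f, I) = 3 + 4*I.

Final answer: (3 + 4*I)/(z - I) + 4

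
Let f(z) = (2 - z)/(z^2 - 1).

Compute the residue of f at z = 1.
Write f(z) = P(z)/Q(z) with P(z) = 2 - z and Q(z) = z^2 - 1.
The denominator factors as Q(z) = (z - 1)*(z + 1), so z = 1 is a simple zero of Q and P is analytic there; z = 1 is therefore a simple pole and
  Res(f, z₀) = P(z₀)/Q'(z₀).

Q'(z) = 2*z, so Q'(1) = 2.
P(1) = 1.

Res(f, 1) = (1)/(2) = 1/2

Final answer: 1/2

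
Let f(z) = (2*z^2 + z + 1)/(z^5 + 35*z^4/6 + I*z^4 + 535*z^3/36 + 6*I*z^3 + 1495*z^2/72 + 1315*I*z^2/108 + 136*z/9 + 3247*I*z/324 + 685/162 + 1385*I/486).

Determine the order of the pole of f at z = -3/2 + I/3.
Factor the denominator:
  z^5 + 35*z^4/6 + I*z^4 + 535*z^3/36 + 6*I*z^3 + 1495*z^2/72 + 1315*I*z^2/108 + 136*z/9 + 3247*I*z/324 + 685/162 + 1385*I/486 = (z + 3/2 - I/3)^3*(z + 2/3 + 2*I)*(z + 2/3)

The numerator P(z) = 2*z^2 + z + 1 has P(-3/2 + I/3) = 34/9 - 5*I/3 ≠ 0, so no factor of (z + 3/2 - I/3) cancels.
Near z = -3/2 + I/3 we can therefore write f(z) = g(z)/(z + 3/2 - I/3)^3 with g analytic at -3/2 + I/3 and g(-3/2 + I/3) ≠ 0 (g is the numerator divided by the remaining denominator factors).

Hence z = -3/2 + I/3 is a pole of order 3.

Final answer: 3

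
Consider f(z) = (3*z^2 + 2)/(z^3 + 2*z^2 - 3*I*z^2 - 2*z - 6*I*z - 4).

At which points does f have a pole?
The singularities of f are the zeros of the denominator. Factoring,
  z^3 + 2*z^2 - 3*I*z^2 - 2*z - 6*I*z - 4 = (z - I)*(z - 2*I)*(z + 2)
so the candidates are z = I, z = 2*I, z = -2.

Check the numerator P(z) = 3*z^2 + 2 at each one:
  P(I) = -1 ≠ 0, so z = I is a (simple) pole.
  P(2*I) = -10 ≠ 0, so z = 2*I is a (simple) pole.
  P(-2) = 14 ≠ 0, so z = -2 is a (simple) pole.

Poles of f: {-2, I, 2*I}

Final answer: {-2, I, 2*I}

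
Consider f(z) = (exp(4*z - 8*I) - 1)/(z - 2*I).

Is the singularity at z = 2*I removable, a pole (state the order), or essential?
Let u = z - 2*I. The exponent is 4*z - 8*I = 4u, so
  f = (e^(4u) - 1)/u = ((4u) + (4u)^2/2 + (4u)^3/6 + ...)/u = 4 + (8)*u + (32/3)*u^2 + ...
The Laurent expansion about u = 0 has no negative powers; equivalently lim_{z→2*I} f(z) = 4 exists and is finite.
So the singularity is removable.

Final answer: removable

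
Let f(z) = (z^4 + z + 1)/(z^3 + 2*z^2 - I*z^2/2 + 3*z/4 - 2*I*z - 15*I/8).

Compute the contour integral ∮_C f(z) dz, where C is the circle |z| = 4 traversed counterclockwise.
By the residue theorem, ∮_C f(z) dz = 2πi · (sum of the residues of f at the poles inside |z| = 4).

The denominator factors as (z + 3/2)*(z - 1/2 - I)*(z + 1 + I/2), so the singularities of f are simple poles at z = -3/2, z = 1/2 + I, z = -1 - I/2.
  |-3/2|² = 9/4 < 16 = 4², so this pole is inside the contour.
  |1/2 + I|² = 5/4 < 16 = 4², so this pole is inside the contour.
  |-1 - I/2|² = 5/4 < 16 = 4², so this pole is inside the contour.

With P(z) = z^4 + z + 1 and Q(z) = z^3 + 2*z^2 - I*z^2/2 + 3*z/4 - 2*I*z - 15*I/8, each pole is simple, so Res(f, z₀) = P(z₀)/Q'(z₀) with Q'(z) = 3*z^2 + 4*z - I*z + 3/4 - 2*I.
  Res(f, -3/2) = P(-3/2)/Q'(-3/2) = (73/16)/(3/2 - I/2) = 219/80 + 73*I/80
  Res(f, 1/2 + I) = P(1/2 + I)/Q'(1/2 + I) = (17/16 - I/2)/(3/2 + 9*I/2) = -7/240 - 59*I/240
  Res(f, -1 - I/2) = P(-1 - I/2)/Q'(-1 - I/2) = (-7/16 + I)/(-3/2) = 7/24 - 2*I/3

Sum of residues inside C: 3
∮_C f(z) dz = 2πi · (3) = 6*I*pi

Final answer: 6*I*pi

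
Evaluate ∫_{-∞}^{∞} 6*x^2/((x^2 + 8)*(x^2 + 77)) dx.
Let f(z) = 6*z^2/((z^2 + 8)*(z^2 + 77)). The denominator has no real zeros and deg Q - deg P = 2 ≥ 2, so the integral of f over the upper semicircle |z| = R tends to 0 as R → ∞. Closing the contour in the upper half-plane,
  ∫_{-∞}^{∞} f(x) dx = 2πi · Σ Res(f, z_k)  over the poles with Im z_k > 0.

Zeros of the denominator: z^2 + 8 = 0 gives z = ±2*sqrt(2)*I; z^2 + 77 = 0 gives z = ±sqrt(77)*I.
Upper half-plane: z = 2*sqrt(2)*I, z = sqrt(77)*I (simple).

Each pole is a simple zero of Q(z) = z^4 + 85*z^2 + 616, so Res(f, z₀) = P(z₀)/Q'(z₀) with P(z) = 6*z^2, Q'(z) = 4*z^3 + 170*z:
  Res(f, 2*sqrt(2)*I) = (-48)/(276*sqrt(2)*I) = 2*sqrt(2)*I/23
  Res(f, sqrt(77)*I) = (-462)/(-138*sqrt(77)*I) = -sqrt(77)*I/23

Sum of residues: I*(-sqrt(77) + 2*sqrt(2))/23
∫_{-∞}^{∞} f(x) dx = 2πi · (I*(-sqrt(77) + 2*sqrt(2))/23) = 2*pi*(-2*sqrt(2) + sqrt(77))/23

Final answer: 2*pi*(-2*sqrt(2) + sqrt(77))/23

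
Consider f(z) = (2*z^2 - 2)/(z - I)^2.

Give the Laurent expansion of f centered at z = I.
-4/(z - I)^2 + 4*I/(z - I) + 2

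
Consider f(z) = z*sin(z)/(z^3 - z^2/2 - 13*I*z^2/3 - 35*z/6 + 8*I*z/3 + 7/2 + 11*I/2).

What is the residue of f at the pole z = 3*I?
Write f(z) = P(z)/Q(z) with P(z) = z*sin(z) and Q(z) = z^3 - z^2/2 - 13*I*z^2/3 - 35*z/6 + 8*I*z/3 + 7/2 + 11*I/2.
The denominator factors as Q(z) = (z - 3*I)*(z + 1 - I)*(z - 3/2 - I/3), so z = 3*I is a simple zero of Q and P is analytic there; z = 3*I is therefore a simple pole and
  Res(f, z₀) = P(z₀)/Q'(z₀).

Q'(z) = 3*z^2 - z - 26*I*z/3 - 35/6 + 8*I/3, so Q'(3*I) = -41/6 - I/3.
P(3*I) = -3*sinh(3).

Res(f, 3*I) = (-3*sinh(3))/(-41/6 - I/3) = (738/1685 - 36*I/1685)*sinh(3)

Final answer: (738/1685 - 36*I/1685)*sinh(3)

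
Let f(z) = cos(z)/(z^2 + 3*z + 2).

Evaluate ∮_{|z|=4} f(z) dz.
-2*I*pi*cos(2) + 2*I*pi*cos(1)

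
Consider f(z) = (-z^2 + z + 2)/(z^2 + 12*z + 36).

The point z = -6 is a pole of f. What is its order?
Factor the denominator:
  z^2 + 12*z + 36 = (z + 6)^2

The numerator P(z) = -z^2 + z + 2 has P(-6) = -40 ≠ 0, so no factor of (z + 6) cancels.
Near z = -6 we can therefore write f(z) = g(z)/(z + 6)^2 with g analytic at -6 and g(-6) ≠ 0 (g is just the numerator).

Hence z = -6 is a pole of order 2.

Final answer: 2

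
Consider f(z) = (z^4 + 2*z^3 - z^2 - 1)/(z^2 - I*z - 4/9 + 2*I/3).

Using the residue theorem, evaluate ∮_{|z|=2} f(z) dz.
pi*(44/9 + 4*I/9)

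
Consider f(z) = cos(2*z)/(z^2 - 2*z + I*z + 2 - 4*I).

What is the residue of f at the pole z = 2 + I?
Write f(z) = P(z)/Q(z) with P(z) = cos(2*z) and Q(z) = z^2 - 2*z + I*z + 2 - 4*I.
The denominator factors as Q(z) = (z - 2 - I)*(z + 2*I), so z = 2 + I is a simple zero of Q and P is analytic there; z = 2 + I is therefore a simple pole and
  Res(f, z₀) = P(z₀)/Q'(z₀).

Q'(z) = 2*z - 2 + I, so Q'(2 + I) = 2 + 3*I.
P(2 + I) = cos(4 + 2*I).

Res(f, 2 + I) = (cos(4 + 2*I))/(2 + 3*I) = (2/13 - 3*I/13)*cos(4 + 2*I)

Final answer: (2/13 - 3*I/13)*cos(4 + 2*I)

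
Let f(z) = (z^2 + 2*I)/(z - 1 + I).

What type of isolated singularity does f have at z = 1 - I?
The numerator vanishes at z = 1 - I ((1 - I)^2 = -2*I), so it is divisible by z - 1 + I:
  z^2 + 2*I = (z - 1 + I)*(z + 1 - I)
Hence for z ≠ 1 - I, f(z) = z + 1 - I, a polynomial, and lim_{z→1 - I} f(z) = 2 - 2*I is finite.
So the singularity is removable.

Final answer: removable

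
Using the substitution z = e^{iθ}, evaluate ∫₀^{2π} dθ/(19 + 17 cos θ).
Let J = ∫₀^{2π} dθ/(19 + 17 cos θ).
Put z = e^{iθ}: then cos θ = (z + 1/z)/2, dθ = dz/(iz), and z runs once counterclockwise around |z| = 1:
  J = ∮_{|z|=1} 1/(19 + 17*(z + 1/z)/2) · dz/(iz) = (2/i) ∮_{|z|=1} dz/(17*z^2 + 38*z + 17).
The roots of 17*z^2 + 38*z + 17 are z = (-19 ± sqrt(19^2 - 17^2))/17, with sqrt(72) = 6*sqrt(2); their product is 1, so only z₊ = -19/17 + 6*sqrt(2)/17 lies inside the unit circle (z₋ = -19/17 - 6*sqrt(2)/17 lies outside).
z₊ is a simple zero of q(z) = 17*z^2 + 38*z + 17, so Res(1/q, z₊) = 1/q'(z₊) with q'(z) = 34*z + 38; and q'(z₊) = 17*(z₊ - z₋) = 12*sqrt(2).
Therefore J = (2/i) · 2πi · 1/(12*sqrt(2)) = 2*pi/(6*sqrt(2)) = sqrt(2)*pi/6

Final answer: sqrt(2)*pi/6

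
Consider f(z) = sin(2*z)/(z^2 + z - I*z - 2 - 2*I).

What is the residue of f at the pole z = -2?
(3/10 - I/10)*sin(4)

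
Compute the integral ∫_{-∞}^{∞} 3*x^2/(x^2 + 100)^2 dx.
Let f(z) = 3*z^2/(z^2 + 100)^2. The denominator has no real zeros and deg Q - deg P = 2 ≥ 2, so the integral of f over the upper semicircle |z| = R tends to 0 as R → ∞. Closing the contour in the upper half-plane,
  ∫_{-∞}^{∞} f(x) dx = 2πi · Σ Res(f, z_k)  over the poles with Im z_k > 0.

Zeros of the denominator: z^2 + 100 = 0 gives z = ±10*I.
Upper half-plane: z = 10*I (a pole of order 2).

Write f(z) = g(z)/(z - 10*I)^2 with g(z) = 3*z^2/(z + 10*I)^2. For a double pole, Res(f, z₀) = g'(z₀):
  g'(z) = 60*I*z/(z + 10*I)^3
  Res(f, 10*I) = g'(10*I) = -3*I/40

∫_{-∞}^{∞} f(x) dx = 2πi · (-3*I/40) = 3*pi/20

Final answer: 3*pi/20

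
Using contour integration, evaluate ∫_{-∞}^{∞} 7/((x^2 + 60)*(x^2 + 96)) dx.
7*pi*(-5*sqrt(6) + 4*sqrt(15))/4320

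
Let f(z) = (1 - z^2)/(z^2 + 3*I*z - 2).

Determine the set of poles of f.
The singularities of f are the zeros of the denominator. Factoring,
  z^2 + 3*I*z - 2 = (z + I)*(z + 2*I)
so the candidates are z = -I, z = -2*I.

Check the numerator P(z) = 1 - z^2 at each one:
  P(-I) = 2 ≠ 0, so z = -I is a (simple) pole.
  P(-2*I) = 5 ≠ 0, so z = -2*I is a (simple) pole.

Poles of f: {-2*I, -I}

Final answer: {-2*I, -I}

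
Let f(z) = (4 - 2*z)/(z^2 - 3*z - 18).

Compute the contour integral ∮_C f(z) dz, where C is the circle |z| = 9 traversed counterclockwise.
By the residue theorem, ∮_C f(z) dz = 2πi · (sum of the residues of f at the poles inside |z| = 9).

The denominator factors as (z + 3)*(z - 6), so the singularities of f are simple poles at z = -3, z = 6.
  |-3|² = 9 < 81 = 9², so this pole is inside the contour.
  |6|² = 36 < 81 = 9², so this pole is inside the contour.

With P(z) = 4 - 2*z and Q(z) = z^2 - 3*z - 18, each pole is simple, so Res(f, z₀) = P(z₀)/Q'(z₀) with Q'(z) = 2*z - 3.
  Res(f, -3) = P(-3)/Q'(-3) = (10)/(-9) = -10/9
  Res(f, 6) = P(6)/Q'(6) = (-8)/(9) = -8/9

Sum of residues inside C: -2
∮_C f(z) dz = 2πi · (-2) = -4*I*pi

Final answer: -4*I*pi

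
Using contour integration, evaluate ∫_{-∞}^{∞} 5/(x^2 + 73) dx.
Let f(z) = 5/(z^2 + 73). The denominator has no real zeros and deg Q - deg P = 2 ≥ 2, so the integral of f over the upper semicircle |z| = R tends to 0 as R → ∞. Closing the contour in the upper half-plane,
  ∫_{-∞}^{∞} f(x) dx = 2πi · Σ Res(f, z_k)  over the poles with Im z_k > 0.

Zeros of the denominator: z^2 + 73 = 0 gives z = ±sqrt(73)*I.
Upper half-plane: z = sqrt(73)*I (simple).

Each pole is a simple zero of Q(z) = z^2 + 73, so Res(f, z₀) = P(z₀)/Q'(z₀) with P(z) = 5, Q'(z) = 2*z:
  Res(f, sqrt(73)*I) = (5)/(2*sqrt(73)*I) = -5*sqrt(73)*I/146

∫_{-∞}^{∞} f(x) dx = 2πi · (-5*sqrt(73)*I/146) = 5*sqrt(73)*pi/73

Final answer: 5*sqrt(73)*pi/73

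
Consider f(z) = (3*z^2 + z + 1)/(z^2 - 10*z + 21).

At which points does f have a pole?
The singularities of f are the zeros of the denominator. Factoring,
  z^2 - 10*z + 21 = (z - 3)*(z - 7)
so the candidates are z = 3, z = 7.

Check the numerator P(z) = 3*z^2 + z + 1 at each one:
  P(3) = 31 ≠ 0, so z = 3 is a (simple) pole.
  P(7) = 155 ≠ 0, so z = 7 is a (simple) pole.

Poles of f: {3, 7}

Final answer: {3, 7}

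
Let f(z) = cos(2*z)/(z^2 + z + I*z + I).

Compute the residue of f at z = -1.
Write f(z) = P(z)/Q(z) with P(z) = cos(2*z) and Q(z) = z^2 + z + I*z + I.
The denominator factors as Q(z) = (z + 1)*(z + I), so z = -1 is a simple zero of Q and P is analytic there; z = -1 is therefore a simple pole and
  Res(f, z₀) = P(z₀)/Q'(z₀).

Q'(z) = 2*z + 1 + I, so Q'(-1) = -1 + I.
P(-1) = cos(2).

Res(f, -1) = (cos(2))/(-1 + I) = (-1/2 - I/2)*cos(2)

Final answer: (-1/2 - I/2)*cos(2)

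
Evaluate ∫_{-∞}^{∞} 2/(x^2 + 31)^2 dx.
Let f(z) = 2/(z^2 + 31)^2. The denominator has no real zeros and deg Q - deg P = 4 ≥ 2, so the integral of f over the upper semicircle |z| = R tends to 0 as R → ∞. Closing the contour in the upper half-plane,
  ∫_{-∞}^{∞} f(x) dx = 2πi · Σ Res(f, z_k)  over the poles with Im z_k > 0.

Zeros of the denominator: z^2 + 31 = 0 gives z = ±sqrt(31)*I.
Upper half-plane: z = sqrt(31)*I (a pole of order 2).

Write f(z) = g(z)/(z - sqrt(31)*I)^2 with g(z) = 2/(z + sqrt(31)*I)^2. For a double pole, Res(f, z₀) = g'(z₀):
  g'(z) = -4/(z + sqrt(31)*I)^3
  Res(f, sqrt(31)*I) = g'(sqrt(31)*I) = -sqrt(31)*I/1922

∫_{-∞}^{∞} f(x) dx = 2πi · (-sqrt(31)*I/1922) = sqrt(31)*pi/961

Final answer: sqrt(31)*pi/961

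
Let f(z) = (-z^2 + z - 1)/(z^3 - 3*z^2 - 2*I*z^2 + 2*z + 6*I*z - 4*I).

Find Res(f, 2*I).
-9/20 + 7*I/20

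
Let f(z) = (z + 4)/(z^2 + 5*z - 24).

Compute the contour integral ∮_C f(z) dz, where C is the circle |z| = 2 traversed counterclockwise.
By the residue theorem, ∮_C f(z) dz = 2πi · (sum of the residues of f at the poles inside |z| = 2).

The denominator factors as (z - 3)*(z + 8), so the singularities of f are simple poles at z = 3, z = -8.
  |3|² = 9 > 4 = 2², so this pole is outside the contour.
  |-8|² = 64 > 4 = 2², so this pole is outside the contour.

No pole lies inside the contour, so f is analytic on and inside C and the integral is 0 (Cauchy's theorem).

Final answer: 0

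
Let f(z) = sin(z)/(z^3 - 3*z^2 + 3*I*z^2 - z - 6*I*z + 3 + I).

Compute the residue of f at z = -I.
-I*sinh(1)/2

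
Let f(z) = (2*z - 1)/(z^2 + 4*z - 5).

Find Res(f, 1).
Write f(z) = P(z)/Q(z) with P(z) = 2*z - 1 and Q(z) = z^2 + 4*z - 5.
The denominator factors as Q(z) = (z - 1)*(z + 5), so z = 1 is a simple zero of Q and P is analytic there; z = 1 is therefore a simple pole and
  Res(f, z₀) = P(z₀)/Q'(z₀).

Q'(z) = 2*z + 4, so Q'(1) = 6.
P(1) = 1.

Res(f, 1) = (1)/(6) = 1/6

Final answer: 1/6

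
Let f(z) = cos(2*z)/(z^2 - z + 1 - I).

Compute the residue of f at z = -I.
(-1/5 + 2*I/5)*cosh(2)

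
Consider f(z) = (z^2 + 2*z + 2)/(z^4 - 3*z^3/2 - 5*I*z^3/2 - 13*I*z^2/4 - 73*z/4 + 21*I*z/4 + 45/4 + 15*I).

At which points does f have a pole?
{-3/2 - 2*I, 3*I/2, 1 + 2*I, 2 + I}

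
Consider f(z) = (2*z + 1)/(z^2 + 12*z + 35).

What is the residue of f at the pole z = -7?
Write f(z) = P(z)/Q(z) with P(z) = 2*z + 1 and Q(z) = z^2 + 12*z + 35.
The denominator factors as Q(z) = (z + 5)*(z + 7), so z = -7 is a simple zero of Q and P is analytic there; z = -7 is therefore a simple pole and
  Res(f, z₀) = P(z₀)/Q'(z₀).

Q'(z) = 2*z + 12, so Q'(-7) = -2.
P(-7) = -13.

Res(f, -7) = (-13)/(-2) = 13/2

Final answer: 13/2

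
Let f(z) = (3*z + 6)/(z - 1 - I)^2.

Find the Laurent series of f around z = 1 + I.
Put w = z - (1 + I), i.e. z = w + 1 + I. The denominator is w^2, so it suffices to rewrite the numerator in powers of w.

P(z) = 3*z + 6
P(w + 1 + I) = 9 + 3*I + 3*w

Dividing each term by w^2:
  f = (9 + 3*I)/w^2 + 3/w

Substituting back w = z - 1 - I:
  f(z) = (9 + 3*I)/(z - 1 - I)^2 + 3/(z - 1 - I)

The series is finite because the numerator is a polynomial; the negative powers form the principal part, and the coefficient of 1/(z - 1 - I) gives Res(f, 1 + I) = 3.

Final answer: (9 + 3*I)/(z - 1 - I)^2 + 3/(z - 1 - I)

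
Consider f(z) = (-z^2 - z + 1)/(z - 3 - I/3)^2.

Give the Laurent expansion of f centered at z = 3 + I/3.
(-98/9 - 7*I/3)/(z - 3 - I/3)^2 + (-7 - 2*I/3)/(z - 3 - I/3) - 1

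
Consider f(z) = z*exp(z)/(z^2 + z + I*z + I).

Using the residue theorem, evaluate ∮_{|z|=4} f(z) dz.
By the residue theorem, ∮_C f(z) dz = 2πi · (sum of the residues of f at the poles inside |z| = 4).

The denominator factors as (z + 1)*(z + I), so the singularities of f are simple poles at z = -1, z = -I.
  |-1|² = 1 < 16 = 4², so this pole is inside the contour.
  |-I|² = 1 < 16 = 4², so this pole is inside the contour.

With P(z) = z*exp(z) and Q(z) = z^2 + z + I*z + I, each pole is simple, so Res(f, z₀) = P(z₀)/Q'(z₀) with Q'(z) = 2*z + 1 + I.
  Res(f, -1) = P(-1)/Q'(-1) = (-exp(-1))/(-1 + I) = (1/2 + I/2)*exp(-1)
  Res(f, -I) = P(-I)/Q'(-I) = (-I*exp(-I))/(1 - I) = (1/2 - I/2)*exp(-I)

Sum of residues inside C: (1/2 - I/2)*exp(-I) + (1/2 + I/2)*exp(-1)
∮_C f(z) dz = 2πi · ((1/2 - I/2)*exp(-I) + (1/2 + I/2)*exp(-1)) = pi*(1 + I)*exp(-I) + pi*(-1 + I)*exp(-1)

Final answer: pi*(1 + I)*exp(-I) + pi*(-1 + I)*exp(-1)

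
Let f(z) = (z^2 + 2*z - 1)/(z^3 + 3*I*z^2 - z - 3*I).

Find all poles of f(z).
The singularities of f are the zeros of the denominator. Factoring,
  z^3 + 3*I*z^2 - z - 3*I = (z + 3*I)*(z - 1)*(z + 1)
so the candidates are z = -3*I, z = 1, z = -1.

Check the numerator P(z) = z^2 + 2*z - 1 at each one:
  P(-3*I) = -10 - 6*I ≠ 0, so z = -3*I is a (simple) pole.
  P(1) = 2 ≠ 0, so z = 1 is a (simple) pole.
  P(-1) = -2 ≠ 0, so z = -1 is a (simple) pole.

Poles of f: {-1, -3*I, 1}

Final answer: {-1, -3*I, 1}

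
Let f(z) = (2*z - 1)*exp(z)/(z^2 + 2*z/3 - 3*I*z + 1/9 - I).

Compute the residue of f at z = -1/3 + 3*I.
(2 + 5*I/9)*exp(-1/3 + 3*I)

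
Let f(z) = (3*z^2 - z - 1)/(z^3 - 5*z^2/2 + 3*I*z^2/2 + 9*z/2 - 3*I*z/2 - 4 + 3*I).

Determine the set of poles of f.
The singularities of f are the zeros of the denominator. Factoring,
  z^3 - 5*z^2/2 + 3*I*z^2/2 + 9*z/2 - 3*I*z/2 - 4 + 3*I = (z - 1 + 2*I)*(z - 1 + I)*(z - 1/2 - 3*I/2)
so the candidates are z = 1 - 2*I, z = 1 - I, z = 1/2 + 3*I/2.

Check the numerator P(z) = 3*z^2 - z - 1 at each one:
  P(1 - 2*I) = -11 - 10*I ≠ 0, so z = 1 - 2*I is a (simple) pole.
  P(1 - I) = -2 - 5*I ≠ 0, so z = 1 - I is a (simple) pole.
  P(1/2 + 3*I/2) = -15/2 + 3*I ≠ 0, so z = 1/2 + 3*I/2 is a (simple) pole.

Poles of f: {1/2 + 3*I/2, 1 - 2*I, 1 - I}

Final answer: {1/2 + 3*I/2, 1 - 2*I, 1 - I}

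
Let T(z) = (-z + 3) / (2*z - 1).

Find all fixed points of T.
T(z) = z means -z + 3 = z*(2*z - 1), i.e.
  2*z^2 - 3 = 0.
Discriminant: (0)^2 - 4*(2)*(-3) = 24, so the roots are real.
  z = (0 ± sqrt(24))/(2*(2))
Fixed points: {-sqrt(6)/2, sqrt(6)/2}

Final answer: {-sqrt(6)/2, sqrt(6)/2}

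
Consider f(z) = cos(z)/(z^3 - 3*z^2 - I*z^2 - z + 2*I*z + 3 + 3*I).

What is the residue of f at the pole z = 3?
Write f(z) = P(z)/Q(z) with P(z) = cos(z) and Q(z) = z^3 - 3*z^2 - I*z^2 - z + 2*I*z + 3 + 3*I.
The denominator factors as Q(z) = (z + 1)*(z - 3)*(z - 1 - I), so z = 3 is a simple zero of Q and P is analytic there; z = 3 is therefore a simple pole and
  Res(f, z₀) = P(z₀)/Q'(z₀).

Q'(z) = 3*z^2 - 6*z - 2*I*z - 1 + 2*I, so Q'(3) = 8 - 4*I.
P(3) = cos(3).

Res(f, 3) = (cos(3))/(8 - 4*I) = (1/10 + I/20)*cos(3)

Final answer: (1/10 + I/20)*cos(3)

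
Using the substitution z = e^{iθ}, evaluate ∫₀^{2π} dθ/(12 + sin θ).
2*sqrt(143)*pi/143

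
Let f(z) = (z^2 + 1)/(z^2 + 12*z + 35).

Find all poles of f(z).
{-7, -5}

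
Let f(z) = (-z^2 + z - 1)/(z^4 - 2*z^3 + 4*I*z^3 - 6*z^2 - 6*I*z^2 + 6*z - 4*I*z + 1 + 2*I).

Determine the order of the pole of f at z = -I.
Factor the denominator:
  z^4 - 2*z^3 + 4*I*z^3 - 6*z^2 - 6*I*z^2 + 6*z - 4*I*z + 1 + 2*I = (z + I)^3*(z - 2 + I)

The numerator P(z) = -z^2 + z - 1 has P(-I) = -I ≠ 0, so no factor of (z + I) cancels.
Near z = -I we can therefore write f(z) = g(z)/(z + I)^3 with g analytic at -I and g(-I) ≠ 0 (g is the numerator divided by the remaining denominator factors).

Hence z = -I is a pole of order 3.

Final answer: 3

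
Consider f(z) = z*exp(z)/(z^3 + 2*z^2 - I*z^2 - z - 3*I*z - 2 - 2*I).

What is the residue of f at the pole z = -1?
Write f(z) = P(z)/Q(z) with P(z) = z*exp(z) and Q(z) = z^3 + 2*z^2 - I*z^2 - z - 3*I*z - 2 - 2*I.
The denominator factors as Q(z) = (z - 1 - I)*(z + 1)*(z + 2), so z = -1 is a simple zero of Q and P is analytic there; z = -1 is therefore a simple pole and
  Res(f, z₀) = P(z₀)/Q'(z₀).

Q'(z) = 3*z^2 + 4*z - 2*I*z - 1 - 3*I, so Q'(-1) = -2 - I.
P(-1) = -exp(-1).

Res(f, -1) = (-exp(-1))/(-2 - I) = (2/5 - I/5)*exp(-1)

Final answer: (2/5 - I/5)*exp(-1)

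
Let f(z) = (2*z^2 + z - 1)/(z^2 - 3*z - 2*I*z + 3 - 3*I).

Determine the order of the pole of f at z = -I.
1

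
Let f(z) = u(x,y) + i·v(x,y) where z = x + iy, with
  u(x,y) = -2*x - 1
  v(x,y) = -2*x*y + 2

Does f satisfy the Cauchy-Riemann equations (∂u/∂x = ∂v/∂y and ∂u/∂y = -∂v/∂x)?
∂u/∂x = -2
∂v/∂y = -2*x
∂u/∂y = 0
∂v/∂x = -2*y
∂u/∂x ≠ ∂v/∂y and ∂u/∂y ≠ -∂v/∂x; the Cauchy-Riemann equations are not satisfied, so f is not analytic.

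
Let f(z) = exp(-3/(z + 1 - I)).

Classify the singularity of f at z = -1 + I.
Let u = z + 1 - I. Then
  e^(-3/u) = Σ_{k≥0} (-3)^k/(k!·u^k) = 1 - 3/u + 9/(2*u^2) - 9/(2*u^3) + ...
which has infinitely many negative powers of u, so exp(-3/(z + 1 - I)) has an essential singularity at z = -1 + I.
So the singularity is essential.

Final answer: essential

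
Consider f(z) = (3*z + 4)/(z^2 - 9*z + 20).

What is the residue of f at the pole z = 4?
Write f(z) = P(z)/Q(z) with P(z) = 3*z + 4 and Q(z) = z^2 - 9*z + 20.
The denominator factors as Q(z) = (z - 4)*(z - 5), so z = 4 is a simple zero of Q and P is analytic there; z = 4 is therefore a simple pole and
  Res(f, z₀) = P(z₀)/Q'(z₀).

Q'(z) = 2*z - 9, so Q'(4) = -1.
P(4) = 16.

Res(f, 4) = (16)/(-1) = -16

Final answer: -16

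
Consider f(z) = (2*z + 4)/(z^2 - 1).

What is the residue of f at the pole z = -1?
-1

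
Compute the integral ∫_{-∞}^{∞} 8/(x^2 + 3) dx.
Let f(z) = 8/(z^2 + 3). The denominator has no real zeros and deg Q - deg P = 2 ≥ 2, so the integral of f over the upper semicircle |z| = R tends to 0 as R → ∞. Closing the contour in the upper half-plane,
  ∫_{-∞}^{∞} f(x) dx = 2πi · Σ Res(f, z_k)  over the poles with Im z_k > 0.

Zeros of the denominator: z^2 + 3 = 0 gives z = ±sqrt(3)*I.
Upper half-plane: z = sqrt(3)*I (simple).

Each pole is a simple zero of Q(z) = z^2 + 3, so Res(f, z₀) = P(z₀)/Q'(z₀) with P(z) = 8, Q'(z) = 2*z:
  Res(f, sqrt(3)*I) = (8)/(2*sqrt(3)*I) = -4*sqrt(3)*I/3

∫_{-∞}^{∞} f(x) dx = 2πi · (-4*sqrt(3)*I/3) = 8*sqrt(3)*pi/3

Final answer: 8*sqrt(3)*pi/3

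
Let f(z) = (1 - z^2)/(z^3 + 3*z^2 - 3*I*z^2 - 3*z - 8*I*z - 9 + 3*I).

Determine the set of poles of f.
The singularities of f are the zeros of the denominator. Factoring,
  z^3 + 3*z^2 - 3*I*z^2 - 3*z - 8*I*z - 9 + 3*I = (z + 1 - 2*I)*(z - 1 - I)*(z + 3)
so the candidates are z = -1 + 2*I, z = 1 + I, z = -3.

Check the numerator P(z) = 1 - z^2 at each one:
  P(-1 + 2*I) = 4 + 4*I ≠ 0, so z = -1 + 2*I is a (simple) pole.
  P(1 + I) = 1 - 2*I ≠ 0, so z = 1 + I is a (simple) pole.
  P(-3) = -8 ≠ 0, so z = -3 is a (simple) pole.

Poles of f: {-3, -1 + 2*I, 1 + I}

Final answer: {-3, -1 + 2*I, 1 + I}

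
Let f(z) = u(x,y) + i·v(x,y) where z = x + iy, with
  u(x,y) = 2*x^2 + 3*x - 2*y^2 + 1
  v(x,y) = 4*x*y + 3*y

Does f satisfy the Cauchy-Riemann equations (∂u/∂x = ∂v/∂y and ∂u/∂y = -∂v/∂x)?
∂u/∂x = 4*x + 3
∂v/∂y = 4*x + 3
∂u/∂y = -4*y
∂v/∂x = 4*y
∂u/∂x = ∂v/∂y and ∂u/∂y = -∂v/∂x hold identically; f is analytic.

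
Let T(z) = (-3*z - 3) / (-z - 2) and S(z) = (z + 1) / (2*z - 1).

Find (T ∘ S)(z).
(T ∘ S)(z) = T(S(z)) = ((-3)*S(z) + (-3))/((-1)*S(z) + (-2)). Multiply numerator and denominator by 2*z - 1:
  numerator:   (-3)*(z + 1) + (-3)*(2*z - 1) = -9*z
  denominator: (-1)*(z + 1) + (-2)*(2*z - 1) = -5*z + 1
(T ∘ S)(z) = -9*z/(-5*z + 1) = 9*z/(5*z - 1)

Final answer: 9*z/(5*z - 1)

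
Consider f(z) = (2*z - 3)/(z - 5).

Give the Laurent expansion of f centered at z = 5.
7/(z - 5) + 2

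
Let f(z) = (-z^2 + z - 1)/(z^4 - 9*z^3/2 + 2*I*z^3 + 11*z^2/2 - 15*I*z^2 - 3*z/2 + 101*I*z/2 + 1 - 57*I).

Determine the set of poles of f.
The singularities of f are the zeros of the denominator. Factoring,
  z^4 - 9*z^3/2 + 2*I*z^3 + 11*z^2/2 - 15*I*z^2 - 3*z/2 + 101*I*z/2 + 1 - 57*I = (z + 2 + 3*I)*(z - 3/2 - 2*I)*(z - 2)*(z - 3 + I)
so the candidates are z = -2 - 3*I, z = 3/2 + 2*I, z = 2, z = 3 - I.

Check the numerator P(z) = -z^2 + z - 1 at each one:
  P(-2 - 3*I) = 2 - 15*I ≠ 0, so z = -2 - 3*I is a (simple) pole.
  P(3/2 + 2*I) = 9/4 - 4*I ≠ 0, so z = 3/2 + 2*I is a (simple) pole.
  P(2) = -3 ≠ 0, so z = 2 is a (simple) pole.
  P(3 - I) = -6 + 5*I ≠ 0, so z = 3 - I is a (simple) pole.

Poles of f: {-2 - 3*I, 3/2 + 2*I, 2, 3 - I}

Final answer: {-2 - 3*I, 3/2 + 2*I, 2, 3 - I}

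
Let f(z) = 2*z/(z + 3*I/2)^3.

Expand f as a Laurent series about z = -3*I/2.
Put w = z - (-3*I/2), i.e. z = w - 3*I/2. The denominator is w^3, so it suffices to rewrite the numerator in powers of w.

P(z) = 2*z
P(w - 3*I/2) = -3*I + 2*w

Dividing each term by w^3:
  f = -3*I/w^3 + 2/w^2

Substituting back w = z + 3*I/2:
  f(z) = -3*I/(z + 3*I/2)^3 + 2/(z + 3*I/2)^2

The series is finite because the numerator is a polynomial; the negative powers form the principal part.

Final answer: -3*I/(z + 3*I/2)^3 + 2/(z + 3*I/2)^2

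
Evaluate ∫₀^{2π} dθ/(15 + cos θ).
Let J = ∫₀^{2π} dθ/(15 + cos θ).
Put z = e^{iθ}: then cos θ = (z + 1/z)/2, dθ = dz/(iz), and z runs once counterclockwise around |z| = 1:
  J = ∮_{|z|=1} 1/(15 + (z + 1/z)/2) · dz/(iz) = (2/i) ∮_{|z|=1} dz/(z^2 + 30*z + 1).
The roots of z^2 + 30*z + 1 are z = (-15 ± sqrt(15^2 - 1^2)), with sqrt(224) = 4*sqrt(14); their product is 1, so only z₊ = -15 + 4*sqrt(14) lies inside the unit circle (z₋ = -15 - 4*sqrt(14) lies outside).
z₊ is a simple zero of q(z) = z^2 + 30*z + 1, so Res(1/q, z₊) = 1/q'(z₊) with q'(z) = 2*z + 30; and q'(z₊) = (z₊ - z₋) = 8*sqrt(14).
Therefore J = (2/i) · 2πi · 1/(8*sqrt(14)) = 2*pi/(4*sqrt(14)) = sqrt(14)*pi/28

Final answer: sqrt(14)*pi/28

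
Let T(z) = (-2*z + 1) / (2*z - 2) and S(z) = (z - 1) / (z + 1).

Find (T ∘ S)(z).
(T ∘ S)(z) = T(S(z)) = ((-2)*S(z) + (1))/((2)*S(z) + (-2)). Multiply numerator and denominator by z + 1:
  numerator:   (-2)*(z - 1) + (1)*(z + 1) = -z + 3
  denominator: (2)*(z - 1) + (-2)*(z + 1) = -4
(T ∘ S)(z) = (-z + 3)/(-4) = (z - 3)/4

Final answer: (z - 3)/4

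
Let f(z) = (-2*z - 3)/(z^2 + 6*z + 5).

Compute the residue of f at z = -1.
Write f(z) = P(z)/Q(z) with P(z) = -2*z - 3 and Q(z) = z^2 + 6*z + 5.
The denominator factors as Q(z) = (z + 1)*(z + 5), so z = -1 is a simple zero of Q and P is analytic there; z = -1 is therefore a simple pole and
  Res(f, z₀) = P(z₀)/Q'(z₀).

Q'(z) = 2*z + 6, so Q'(-1) = 4.
P(-1) = -1.

Res(f, -1) = (-1)/(4) = -1/4

Final answer: -1/4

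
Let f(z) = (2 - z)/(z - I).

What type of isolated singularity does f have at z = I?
pole of order 1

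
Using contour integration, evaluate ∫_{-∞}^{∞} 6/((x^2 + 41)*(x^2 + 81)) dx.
pi*(-41 + 9*sqrt(41))/2460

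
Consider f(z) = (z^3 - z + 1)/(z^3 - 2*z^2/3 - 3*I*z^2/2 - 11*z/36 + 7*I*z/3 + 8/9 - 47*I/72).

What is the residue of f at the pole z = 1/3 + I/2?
Write f(z) = P(z)/Q(z) with P(z) = z^3 - z + 1 and Q(z) = z^3 - 2*z^2/3 - 3*I*z^2/2 - 11*z/36 + 7*I*z/3 + 8/9 - 47*I/72.
The denominator factors as Q(z) = (z - 1/3 - I/2)*(z - 1 + I/2)*(z + 2/3 - 3*I/2), so z = 1/3 + I/2 is a simple zero of Q and P is analytic there; z = 1/3 + I/2 is therefore a simple pole and
  Res(f, z₀) = P(z₀)/Q'(z₀).

Q'(z) = 3*z^2 - 4*z/3 - 3*I*z - 11/36 + 7*I/3, so Q'(1/3 + I/2) = 1/3 + 5*I/3.
P(1/3 + I/2) = 49/108 - 11*I/24.

Res(f, 1/3 + I/2) = (49/108 - 11*I/24)/(1/3 + 5*I/3) = -397/1872 - 589*I/1872

Final answer: -397/1872 - 589*I/1872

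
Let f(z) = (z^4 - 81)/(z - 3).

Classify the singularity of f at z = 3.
removable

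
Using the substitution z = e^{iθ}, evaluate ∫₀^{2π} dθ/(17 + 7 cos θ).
Let J = ∫₀^{2π} dθ/(17 + 7 cos θ).
Put z = e^{iθ}: then cos θ = (z + 1/z)/2, dθ = dz/(iz), and z runs once counterclockwise around |z| = 1:
  J = ∮_{|z|=1} 1/(17 + 7*(z + 1/z)/2) · dz/(iz) = (2/i) ∮_{|z|=1} dz/(7*z^2 + 34*z + 7).
The roots of 7*z^2 + 34*z + 7 are z = (-17 ± sqrt(17^2 - 7^2))/7, with sqrt(240) = 4*sqrt(15); their product is 1, so only z₊ = -17/7 + 4*sqrt(15)/7 lies inside the unit circle (z₋ = -17/7 - 4*sqrt(15)/7 lies outside).
z₊ is a simple zero of q(z) = 7*z^2 + 34*z + 7, so Res(1/q, z₊) = 1/q'(z₊) with q'(z) = 14*z + 34; and q'(z₊) = 7*(z₊ - z₋) = 8*sqrt(15).
Therefore J = (2/i) · 2πi · 1/(8*sqrt(15)) = 2*pi/(4*sqrt(15)) = sqrt(15)*pi/30

Final answer: sqrt(15)*pi/30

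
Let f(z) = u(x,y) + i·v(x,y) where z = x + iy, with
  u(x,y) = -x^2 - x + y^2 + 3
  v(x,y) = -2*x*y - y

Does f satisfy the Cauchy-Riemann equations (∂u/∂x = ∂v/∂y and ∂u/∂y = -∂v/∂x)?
∂u/∂x = -2*x - 1
∂v/∂y = -2*x - 1
∂u/∂y = 2*y
∂v/∂x = -2*y
∂u/∂x = ∂v/∂y and ∂u/∂y = -∂v/∂x hold identically; f is analytic.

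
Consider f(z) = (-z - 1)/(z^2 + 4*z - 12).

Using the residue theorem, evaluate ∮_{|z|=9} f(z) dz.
By the residue theorem, ∮_C f(z) dz = 2πi · (sum of the residues of f at the poles inside |z| = 9).

The denominator factors as (z - 2)*(z + 6), so the singularities of f are simple poles at z = 2, z = -6.
  |2|² = 4 < 81 = 9², so this pole is inside the contour.
  |-6|² = 36 < 81 = 9², so this pole is inside the contour.

With P(z) = -z - 1 and Q(z) = z^2 + 4*z - 12, each pole is simple, so Res(f, z₀) = P(z₀)/Q'(z₀) with Q'(z) = 2*z + 4.
  Res(f, 2) = P(2)/Q'(2) = (-3)/(8) = -3/8
  Res(f, -6) = P(-6)/Q'(-6) = (5)/(-8) = -5/8

Sum of residues inside C: -1
∮_C f(z) dz = 2πi · (-1) = -2*I*pi

Final answer: -2*I*pi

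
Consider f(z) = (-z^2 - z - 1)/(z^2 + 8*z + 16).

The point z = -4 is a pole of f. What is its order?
Factor the denominator:
  z^2 + 8*z + 16 = (z + 4)^2

The numerator P(z) = -z^2 - z - 1 has P(-4) = -13 ≠ 0, so no factor of (z + 4) cancels.
Near z = -4 we can therefore write f(z) = g(z)/(z + 4)^2 with g analytic at -4 and g(-4) ≠ 0 (g is just the numerator).

Hence z = -4 is a pole of order 2.

Final answer: 2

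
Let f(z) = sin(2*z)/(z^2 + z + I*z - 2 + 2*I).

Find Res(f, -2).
Write f(z) = P(z)/Q(z) with P(z) = sin(2*z) and Q(z) = z^2 + z + I*z - 2 + 2*I.
The denominator factors as Q(z) = (z + 2)*(z - 1 + I), so z = -2 is a simple zero of Q and P is analytic there; z = -2 is therefore a simple pole and
  Res(f, z₀) = P(z₀)/Q'(z₀).

Q'(z) = 2*z + 1 + I, so Q'(-2) = -3 + I.
P(-2) = -sin(4).

Res(f, -2) = (-sin(4))/(-3 + I) = (3/10 + I/10)*sin(4)

Final answer: (3/10 + I/10)*sin(4)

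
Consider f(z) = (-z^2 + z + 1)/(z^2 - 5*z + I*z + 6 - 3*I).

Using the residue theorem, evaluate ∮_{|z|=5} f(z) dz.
pi*(-2 - 8*I)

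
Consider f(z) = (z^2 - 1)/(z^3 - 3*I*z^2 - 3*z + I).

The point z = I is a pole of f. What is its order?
Factor the denominator:
  z^3 - 3*I*z^2 - 3*z + I = (z - I)^3

The numerator P(z) = z^2 - 1 has P(I) = -2 ≠ 0, so no factor of (z - I) cancels.
Near z = I we can therefore write f(z) = g(z)/(z - I)^3 with g analytic at I and g(I) ≠ 0 (g is just the numerator).

Hence z = I is a pole of order 3.

Final answer: 3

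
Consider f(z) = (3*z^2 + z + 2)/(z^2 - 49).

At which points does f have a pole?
The singularities of f are the zeros of the denominator. Factoring,
  z^2 - 49 = (z + 7)*(z - 7)
so the candidates are z = -7, z = 7.

Check the numerator P(z) = 3*z^2 + z + 2 at each one:
  P(-7) = 142 ≠ 0, so z = -7 is a (simple) pole.
  P(7) = 156 ≠ 0, so z = 7 is a (simple) pole.

Poles of f: {-7, 7}

Final answer: {-7, 7}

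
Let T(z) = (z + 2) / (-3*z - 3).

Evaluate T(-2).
Substitute z = -2:
  numerator:   (-2) + 2 = 0
  denominator: -3*(-2) - 3 = 3
T(-2) = (0)/(3) = 0

Final answer: 0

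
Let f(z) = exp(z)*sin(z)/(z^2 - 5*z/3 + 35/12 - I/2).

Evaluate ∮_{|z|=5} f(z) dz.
By the residue theorem, ∮_C f(z) dz = 2πi · (sum of the residues of f at the poles inside |z| = 5).

The denominator factors as (z - 2/3 + 3*I/2)*(z - 1 - 3*I/2), so the singularities of f are simple poles at z = 2/3 - 3*I/2, z = 1 + 3*I/2.
  |2/3 - 3*I/2|² = 97/36 < 25 = 5², so this pole is inside the contour.
  |1 + 3*I/2|² = 13/4 < 25 = 5², so this pole is inside the contour.

With P(z) = exp(z)*sin(z) and Q(z) = z^2 - 5*z/3 + 35/12 - I/2, each pole is simple, so Res(f, z₀) = P(z₀)/Q'(z₀) with Q'(z) = 2*z - 5/3.
  Res(f, 2/3 - 3*I/2) = P(2/3 - 3*I/2)/Q'(2/3 - 3*I/2) = (exp(2/3 - 3*I/2)*sin(2/3 - 3*I/2))/(-1/3 - 3*I) = (-3/82 + 27*I/82)*exp(2/3 - 3*I/2)*sin(2/3 - 3*I/2)
  Res(f, 1 + 3*I/2) = P(1 + 3*I/2)/Q'(1 + 3*I/2) = (exp(1 + 3*I/2)*sin(1 + 3*I/2))/(1/3 + 3*I) = (3/82 - 27*I/82)*exp(1 + 3*I/2)*sin(1 + 3*I/2)

Sum of residues inside C: (-3/82 + 27*I/82)*exp(2/3 - 3*I/2)*sin(2/3 - 3*I/2) + (3/82 - 27*I/82)*exp(1 + 3*I/2)*sin(1 + 3*I/2)
∮_C f(z) dz = 2πi · ((-3/82 + 27*I/82)*exp(2/3 - 3*I/2)*sin(2/3 - 3*I/2) + (3/82 - 27*I/82)*exp(1 + 3*I/2)*sin(1 + 3*I/2)) = pi*(-27/41 - 3*I/41)*exp(2/3 - 3*I/2)*sin(2/3 - 3*I/2) + pi*(27/41 + 3*I/41)*exp(1 + 3*I/2)*sin(1 + 3*I/2)

Final answer: pi*(-27/41 - 3*I/41)*exp(2/3 - 3*I/2)*sin(2/3 - 3*I/2) + pi*(27/41 + 3*I/41)*exp(1 + 3*I/2)*sin(1 + 3*I/2)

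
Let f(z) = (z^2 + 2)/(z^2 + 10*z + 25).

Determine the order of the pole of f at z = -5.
2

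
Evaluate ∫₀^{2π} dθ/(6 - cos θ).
Call the integral J. The integrand is 2π-periodic and we integrate over a full period, so shifting θ does not change the value (θ → θ + π flips the sign of the trig term). Hence
  J = ∫₀^{2π} dθ/(6 + cos θ).
Put z = e^{iθ}: then cos θ = (z + 1/z)/2, dθ = dz/(iz), and z runs once counterclockwise around |z| = 1:
  J = ∮_{|z|=1} 1/(6 + (z + 1/z)/2) · dz/(iz) = (2/i) ∮_{|z|=1} dz/(z^2 + 12*z + 1).
The roots of z^2 + 12*z + 1 are z = (-6 ± sqrt(6^2 - 1^2)), with sqrt(35) = sqrt(35); their product is 1, so only z₊ = -6 + sqrt(35) lies inside the unit circle (z₋ = -6 - sqrt(35) lies outside).
z₊ is a simple zero of q(z) = z^2 + 12*z + 1, so Res(1/q, z₊) = 1/q'(z₊) with q'(z) = 2*z + 12; and q'(z₊) = (z₊ - z₋) = 2*sqrt(35).
Therefore J = (2/i) · 2πi · 1/(2*sqrt(35)) = 2*pi/(sqrt(35)) = 2*sqrt(35)*pi/35

Final answer: 2*sqrt(35)*pi/35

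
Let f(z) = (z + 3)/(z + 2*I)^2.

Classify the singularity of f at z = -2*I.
Write f(z) = g(z)/(z + 2*I)^2 with g(z) = z + 3.
g is entire and g(-2*I) = 3 - 2*I ≠ 0, so no factor of (z + 2*I) cancels: the Laurent expansion of f about z = -2*I starts at the power -2, i.e. lim_{z→z₀} (z - z₀)^2 f(z) = 3 - 2*I is finite and nonzero.
So z = -2*I is a pole of order 2.

Final answer: pole of order 2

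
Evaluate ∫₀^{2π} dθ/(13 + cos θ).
Let J = ∫₀^{2π} dθ/(13 + cos θ).
Put z = e^{iθ}: then cos θ = (z + 1/z)/2, dθ = dz/(iz), and z runs once counterclockwise around |z| = 1:
  J = ∮_{|z|=1} 1/(13 + (z + 1/z)/2) · dz/(iz) = (2/i) ∮_{|z|=1} dz/(z^2 + 26*z + 1).
The roots of z^2 + 26*z + 1 are z = (-13 ± sqrt(13^2 - 1^2)), with sqrt(168) = 2*sqrt(42); their product is 1, so only z₊ = -13 + 2*sqrt(42) lies inside the unit circle (z₋ = -13 - 2*sqrt(42) lies outside).
z₊ is a simple zero of q(z) = z^2 + 26*z + 1, so Res(1/q, z₊) = 1/q'(z₊) with q'(z) = 2*z + 26; and q'(z₊) = (z₊ - z₋) = 4*sqrt(42).
Therefore J = (2/i) · 2πi · 1/(4*sqrt(42)) = 2*pi/(2*sqrt(42)) = sqrt(42)*pi/42

Final answer: sqrt(42)*pi/42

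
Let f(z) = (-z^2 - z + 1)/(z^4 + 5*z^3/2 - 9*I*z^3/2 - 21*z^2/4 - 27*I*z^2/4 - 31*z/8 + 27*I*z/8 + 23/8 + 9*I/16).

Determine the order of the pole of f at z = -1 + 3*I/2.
3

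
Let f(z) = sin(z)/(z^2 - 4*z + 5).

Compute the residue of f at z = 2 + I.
Write f(z) = P(z)/Q(z) with P(z) = sin(z) and Q(z) = z^2 - 4*z + 5.
The denominator factors as Q(z) = (z - 2 + I)*(z - 2 - I), so z = 2 + I is a simple zero of Q and P is analytic there; z = 2 + I is therefore a simple pole and
  Res(f, z₀) = P(z₀)/Q'(z₀).

Q'(z) = 2*z - 4, so Q'(2 + I) = 2*I.
P(2 + I) = sin(2 + I).

Res(f, 2 + I) = (sin(2 + I))/(2*I) = -I*sin(2 + I)/2

Final answer: -I*sin(2 + I)/2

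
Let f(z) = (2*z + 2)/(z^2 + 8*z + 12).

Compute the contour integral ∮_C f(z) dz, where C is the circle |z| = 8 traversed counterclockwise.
By the residue theorem, ∮_C f(z) dz = 2πi · (sum of the residues of f at the poles inside |z| = 8).

The denominator factors as (z + 2)*(z + 6), so the singularities of f are simple poles at z = -2, z = -6.
  |-2|² = 4 < 64 = 8², so this pole is inside the contour.
  |-6|² = 36 < 64 = 8², so this pole is inside the contour.

With P(z) = 2*z + 2 and Q(z) = z^2 + 8*z + 12, each pole is simple, so Res(f, z₀) = P(z₀)/Q'(z₀) with Q'(z) = 2*z + 8.
  Res(f, -2) = P(-2)/Q'(-2) = (-2)/(4) = -1/2
  Res(f, -6) = P(-6)/Q'(-6) = (-10)/(-4) = 5/2

Sum of residues inside C: 2
∮_C f(z) dz = 2πi · (2) = 4*I*pi

Final answer: 4*I*pi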